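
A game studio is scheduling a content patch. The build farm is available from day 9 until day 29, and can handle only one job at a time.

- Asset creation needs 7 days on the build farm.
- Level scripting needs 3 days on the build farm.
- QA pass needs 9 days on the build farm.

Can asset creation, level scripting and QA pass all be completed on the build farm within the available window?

Yes

The build farm window is 29 − 9 = 20 days.
Running back to back, the jobs need 7 + 3 + 9 = 19 days on the build farm.
Since 19 ≤ 20, they fit within the window.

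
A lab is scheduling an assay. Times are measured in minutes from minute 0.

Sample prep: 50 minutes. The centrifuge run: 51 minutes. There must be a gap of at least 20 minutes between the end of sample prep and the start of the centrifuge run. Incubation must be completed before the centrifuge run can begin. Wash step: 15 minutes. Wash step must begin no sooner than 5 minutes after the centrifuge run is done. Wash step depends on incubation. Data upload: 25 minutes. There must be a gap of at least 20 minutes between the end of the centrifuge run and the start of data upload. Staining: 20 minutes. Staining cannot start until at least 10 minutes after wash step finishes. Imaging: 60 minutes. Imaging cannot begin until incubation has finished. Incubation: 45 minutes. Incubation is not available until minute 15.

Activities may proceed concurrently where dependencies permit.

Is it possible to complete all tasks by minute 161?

No

Incubation cannot begin until its own release at minute 15. It runs from minute 15 to 15 + 45 = minute 60.
Imaging cannot begin until incubation (finishes minute 60). It runs from minute 60 to 60 + 60 = minute 120.
Nothing blocks sample prep, so it runs from minute 0 to minute 50.
For the centrifuge run: sample prep (finishes minute 50, plus 20-minute gap → minute 70); incubation (finishes minute 60). Taking the maximum gives a start of minute 70, and it finishes at 70 + 51 = minute 121.
After the centrifuge run (finishes minute 121, plus 20-minute gap → minute 141), data upload can start at minute 141 and finishes at minute 166.
Wash step cannot start until the centrifuge run (finishes minute 121, plus 5-minute gap → minute 126); incubation (finishes minute 60). The controlling bound is minute 126, so wash step finishes at 126 + 15 = minute 141.
Staining waits on wash step (finishes minute 141, plus 10-minute gap → minute 151), so it starts at minute 151 and finishes at 151 + 20 = minute 171.
The earliest everything can be done is minute 171, which is after the deadline of 161, so it is not possible.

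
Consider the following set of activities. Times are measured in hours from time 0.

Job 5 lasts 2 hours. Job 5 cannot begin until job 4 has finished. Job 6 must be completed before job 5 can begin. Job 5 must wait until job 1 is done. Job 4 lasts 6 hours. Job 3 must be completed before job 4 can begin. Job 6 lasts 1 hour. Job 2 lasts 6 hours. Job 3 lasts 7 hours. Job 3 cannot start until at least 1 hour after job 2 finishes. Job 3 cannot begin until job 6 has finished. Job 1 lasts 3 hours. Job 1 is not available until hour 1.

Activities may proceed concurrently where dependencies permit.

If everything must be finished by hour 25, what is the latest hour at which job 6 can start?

Nothing follows job 5; the deadline of hour 25 is its only limit. It must start by 25 − 2 = hour 23.
Since job 5 (must start by hour 23) depends on it, job 4 must finish by hour 23. Backing off its 6-hour duration gives a latest start of hour 17.
Job 3 must finish before job 4 (must start by hour 17). With a 7-hour duration, job 3 must start by 17 − 7 = hour 10.
Job 6 has several dependents: job 3 (must start by hour 10); job 5 (must start by hour 23). The earliest of those limits is hour 10, so job 6 must start by 10 − 1 = hour 9.

9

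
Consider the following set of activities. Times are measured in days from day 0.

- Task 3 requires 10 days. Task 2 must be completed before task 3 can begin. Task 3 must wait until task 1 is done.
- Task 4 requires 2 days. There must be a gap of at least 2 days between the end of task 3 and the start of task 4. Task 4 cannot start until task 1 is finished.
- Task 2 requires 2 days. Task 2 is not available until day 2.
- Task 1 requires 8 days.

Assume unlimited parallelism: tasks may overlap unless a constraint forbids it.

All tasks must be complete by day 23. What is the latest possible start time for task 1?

Task 4 must finish by day 23; it takes 2 days, so it must start by 23 − 2 = day 21.
Since task 4 (must start by day 21, minus 2-day gap → day 19) depends on it, task 3 must finish by day 19. Backing off its 10-day duration gives a latest start of day 9.
For task 1: task 3 (must start by day 9); task 4 (must start by day 21). The most restrictive is day 9; with an 8-day duration, task 1 must start by day 1.

1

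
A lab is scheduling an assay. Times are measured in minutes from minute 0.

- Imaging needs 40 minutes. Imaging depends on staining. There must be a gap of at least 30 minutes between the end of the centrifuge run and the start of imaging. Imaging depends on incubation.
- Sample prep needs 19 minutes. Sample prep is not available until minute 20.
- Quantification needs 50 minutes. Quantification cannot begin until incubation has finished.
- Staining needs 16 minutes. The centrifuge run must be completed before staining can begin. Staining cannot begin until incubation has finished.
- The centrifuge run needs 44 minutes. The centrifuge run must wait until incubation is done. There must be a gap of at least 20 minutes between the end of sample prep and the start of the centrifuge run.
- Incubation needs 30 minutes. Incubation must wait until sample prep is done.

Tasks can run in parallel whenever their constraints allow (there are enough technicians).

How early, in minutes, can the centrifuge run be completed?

113

Sample prep waits on its own release at minute 20, so it starts at minute 20 and finishes at 20 + 19 = minute 39.
Incubation cannot begin until sample prep (finishes minute 39). It runs from minute 39 to 39 + 30 = minute 69.
The centrifuge run needs all of incubation (finishes minute 69); sample prep (finishes minute 39, plus 20-minute gap → minute 59). That puts its earliest start at minute 69; it finishes at 69 + 44 = minute 113.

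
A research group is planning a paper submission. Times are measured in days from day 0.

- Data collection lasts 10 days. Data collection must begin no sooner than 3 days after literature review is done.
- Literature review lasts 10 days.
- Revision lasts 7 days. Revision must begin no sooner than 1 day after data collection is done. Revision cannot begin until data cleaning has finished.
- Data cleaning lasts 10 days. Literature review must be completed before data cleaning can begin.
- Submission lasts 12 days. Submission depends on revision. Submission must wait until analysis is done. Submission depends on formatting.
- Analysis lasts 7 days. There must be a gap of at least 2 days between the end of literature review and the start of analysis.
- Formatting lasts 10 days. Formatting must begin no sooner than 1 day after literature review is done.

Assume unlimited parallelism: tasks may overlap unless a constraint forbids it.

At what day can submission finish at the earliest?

Nothing blocks literature review, so it runs from day 0 to day 10.
Formatting cannot begin until literature review (finishes day 10, plus 1-day gap → day 11). It runs from day 11 to 11 + 10 = day 21.
Analysis cannot begin until literature review (finishes day 10, plus 2-day gap → day 12). It runs from day 12 to 12 + 7 = day 19.
Data cleaning waits on literature review (finishes day 10), so it starts at day 10 and finishes at 10 + 10 = day 20.
Data collection waits on literature review (finishes day 10, plus 3-day gap → day 13), so it starts at day 13 and finishes at 13 + 10 = day 23.
Revision needs all of data collection (finishes day 23, plus 1-day gap → day 24); data cleaning (finishes day 20). That puts its earliest start at day 24; it finishes at 24 + 7 = day 31.
Submission has to wait for revision (finishes day 31); analysis (finishes day 19); formatting (finishes day 21). The latest of these is day 31, so submission runs day 31 to 31 + 12 = day 43.

43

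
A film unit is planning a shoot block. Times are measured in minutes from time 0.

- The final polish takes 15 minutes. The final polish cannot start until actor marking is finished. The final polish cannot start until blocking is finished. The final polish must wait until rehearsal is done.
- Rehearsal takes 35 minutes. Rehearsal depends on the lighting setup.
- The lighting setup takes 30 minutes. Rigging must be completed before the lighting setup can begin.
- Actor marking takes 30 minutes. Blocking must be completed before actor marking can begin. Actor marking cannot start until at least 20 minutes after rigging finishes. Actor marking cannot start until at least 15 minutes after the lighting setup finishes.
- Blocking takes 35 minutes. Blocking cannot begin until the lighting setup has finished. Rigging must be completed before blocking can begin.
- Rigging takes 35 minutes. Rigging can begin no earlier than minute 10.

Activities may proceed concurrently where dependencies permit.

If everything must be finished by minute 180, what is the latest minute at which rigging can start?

To finish by minute 180, the final polish (duration 15) must start no later than minute 165.
Actor marking must finish before the final polish (must start by minute 165). With a 30-minute duration, actor marking must start by 165 − 30 = minute 135.
For blocking: actor marking (must start by minute 135); the final polish (must start by minute 165). The most restrictive is minute 135; with a 35-minute duration, blocking must start by minute 100.
Rehearsal feeds into the final polish (must start by minute 165); so rehearsal must finish by minute 165 and therefore start by minute 130.
For the lighting setup: blocking (must start by minute 100); actor marking (must start by minute 135, minus 15-minute gap → minute 120); rehearsal (must start by minute 130). The most restrictive is minute 100; with a 30-minute duration, the lighting setup must start by minute 70.
Rigging must finish in time for the lighting setup (must start by minute 70); blocking (must start by minute 100); actor marking (must start by minute 135, minus 20-minute gap → minute 115). The tightest is minute 70, so rigging must start by 70 − 35 = minute 35.

35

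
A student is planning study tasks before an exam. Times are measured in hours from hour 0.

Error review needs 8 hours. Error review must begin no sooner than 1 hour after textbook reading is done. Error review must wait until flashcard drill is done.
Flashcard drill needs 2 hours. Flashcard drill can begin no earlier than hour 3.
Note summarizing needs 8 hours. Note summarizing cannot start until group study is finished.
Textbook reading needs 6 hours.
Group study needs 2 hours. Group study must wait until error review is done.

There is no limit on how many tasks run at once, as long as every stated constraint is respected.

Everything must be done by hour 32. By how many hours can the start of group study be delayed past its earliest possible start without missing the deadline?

After its own release at hour 3, flashcard drill can start at hour 3 and finishes at hour 5.
Textbook reading can start immediately at hour 0; it finishes at hour 6.
Error review cannot start until textbook reading (finishes hour 6, plus 1-hour gap → hour 7); flashcard drill (finishes hour 5). The controlling bound is hour 7, so error review finishes at 7 + 8 = hour 15.
Group study waits on error review (finishes hour 15), so it starts at hour 15 and finishes at 15 + 2 = hour 17.

Working backward from the deadline:
Nothing follows note summarizing; the deadline of hour 32 is its only limit. It must start by 32 − 8 = hour 24.
Group study feeds into note summarizing (must start by hour 24); so group study must finish by hour 24 and therefore start by hour 22.
So group study can start as early as hour 15 and as late as hour 22, giving 22 − 15 = 7 hours of slack.

7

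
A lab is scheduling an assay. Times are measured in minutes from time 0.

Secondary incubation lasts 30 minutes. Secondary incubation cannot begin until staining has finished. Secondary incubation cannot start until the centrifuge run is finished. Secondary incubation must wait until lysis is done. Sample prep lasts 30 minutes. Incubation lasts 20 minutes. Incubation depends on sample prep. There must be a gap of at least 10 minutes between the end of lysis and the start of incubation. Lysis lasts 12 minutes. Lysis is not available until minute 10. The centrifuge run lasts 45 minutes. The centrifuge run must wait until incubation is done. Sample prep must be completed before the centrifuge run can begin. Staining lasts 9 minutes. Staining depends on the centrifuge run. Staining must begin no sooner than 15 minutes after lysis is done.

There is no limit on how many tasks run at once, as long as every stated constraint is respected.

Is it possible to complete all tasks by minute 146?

Lysis waits on its own release at minute 10, so it starts at minute 10 and finishes at 10 + 12 = minute 22.
Sample prep can start immediately at minute 0; it finishes at minute 30.
Incubation needs all of sample prep (finishes minute 30); lysis (finishes minute 22, plus 10-minute gap → minute 32). That puts its earliest start at minute 32; it finishes at 32 + 20 = minute 52.
For the centrifuge run: incubation (finishes minute 52); sample prep (finishes minute 30). Taking the maximum gives a start of minute 52, and it finishes at 52 + 45 = minute 97.
Staining needs all of the centrifuge run (finishes minute 97); lysis (finishes minute 22, plus 15-minute gap → minute 37). That puts its earliest start at minute 97; it finishes at 97 + 9 = minute 106.
Secondary incubation needs all of staining (finishes minute 106); the centrifuge run (finishes minute 97); lysis (finishes minute 22). That puts its earliest start at minute 106; it finishes at 106 + 30 = minute 136.
Every task is finished by minute 136, which is no later than the deadline of 146, so the schedule is feasible.

Yes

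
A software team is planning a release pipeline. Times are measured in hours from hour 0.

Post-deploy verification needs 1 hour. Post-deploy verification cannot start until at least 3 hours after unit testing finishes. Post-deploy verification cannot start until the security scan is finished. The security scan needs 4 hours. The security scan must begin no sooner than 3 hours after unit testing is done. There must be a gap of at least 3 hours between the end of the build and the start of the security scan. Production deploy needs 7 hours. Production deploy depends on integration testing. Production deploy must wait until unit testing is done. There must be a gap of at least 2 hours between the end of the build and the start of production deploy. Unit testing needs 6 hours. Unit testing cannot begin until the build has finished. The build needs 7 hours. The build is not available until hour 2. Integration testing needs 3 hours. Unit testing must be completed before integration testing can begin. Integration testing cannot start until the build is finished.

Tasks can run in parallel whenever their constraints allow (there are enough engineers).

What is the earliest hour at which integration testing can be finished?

The build cannot begin until its own release at hour 2. It runs from hour 2 to 2 + 7 = hour 9.
After the build (finishes hour 9), unit testing can start at hour 9 and finishes at hour 15.
Integration testing needs all of unit testing (finishes hour 15); the build (finishes hour 9). That puts its earliest start at hour 15; it finishes at 15 + 3 = hour 18.

18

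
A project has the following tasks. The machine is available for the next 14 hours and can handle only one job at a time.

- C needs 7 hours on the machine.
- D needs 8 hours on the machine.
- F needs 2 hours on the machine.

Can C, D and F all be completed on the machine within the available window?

No

Running back to back, the jobs need 7 + 8 + 2 = 17 hours on the machine.
Since 17 > 14, they cannot all fit.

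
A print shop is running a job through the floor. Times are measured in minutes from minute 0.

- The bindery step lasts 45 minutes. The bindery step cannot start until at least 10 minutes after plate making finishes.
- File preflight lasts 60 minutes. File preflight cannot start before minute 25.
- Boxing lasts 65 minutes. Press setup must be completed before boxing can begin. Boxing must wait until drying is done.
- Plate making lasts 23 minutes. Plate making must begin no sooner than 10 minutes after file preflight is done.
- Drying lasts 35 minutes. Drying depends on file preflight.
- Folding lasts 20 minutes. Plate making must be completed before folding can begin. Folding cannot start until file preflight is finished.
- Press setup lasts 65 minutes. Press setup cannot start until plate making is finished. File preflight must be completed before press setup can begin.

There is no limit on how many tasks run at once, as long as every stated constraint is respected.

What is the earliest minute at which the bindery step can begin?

File preflight cannot begin until its own release at minute 25. It runs from minute 25 to 25 + 60 = minute 85.
Plate making waits on file preflight (finishes minute 85, plus 10-minute gap → minute 95), so it starts at minute 95 and finishes at 95 + 23 = minute 118.
The bindery step waits on plate making (finishes minute 118, plus 10-minute gap → minute 128), so the earliest it can start is minute 128.

128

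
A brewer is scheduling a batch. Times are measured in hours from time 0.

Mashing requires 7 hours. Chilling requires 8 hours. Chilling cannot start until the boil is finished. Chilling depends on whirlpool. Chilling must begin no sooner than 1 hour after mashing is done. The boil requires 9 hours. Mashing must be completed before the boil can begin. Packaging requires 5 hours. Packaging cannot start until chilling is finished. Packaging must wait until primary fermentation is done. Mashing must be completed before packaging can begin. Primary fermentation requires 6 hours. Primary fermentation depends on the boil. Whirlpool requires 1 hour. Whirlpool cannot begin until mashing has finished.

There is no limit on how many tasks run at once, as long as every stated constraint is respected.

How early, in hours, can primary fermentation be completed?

Nothing blocks mashing, so it runs from hour 0 to hour 7.
The boil waits on mashing (finishes hour 7), so it starts at hour 7 and finishes at 7 + 9 = hour 16.
Primary fermentation cannot begin until the boil (finishes hour 16). It runs from hour 16 to 16 + 6 = hour 22.

22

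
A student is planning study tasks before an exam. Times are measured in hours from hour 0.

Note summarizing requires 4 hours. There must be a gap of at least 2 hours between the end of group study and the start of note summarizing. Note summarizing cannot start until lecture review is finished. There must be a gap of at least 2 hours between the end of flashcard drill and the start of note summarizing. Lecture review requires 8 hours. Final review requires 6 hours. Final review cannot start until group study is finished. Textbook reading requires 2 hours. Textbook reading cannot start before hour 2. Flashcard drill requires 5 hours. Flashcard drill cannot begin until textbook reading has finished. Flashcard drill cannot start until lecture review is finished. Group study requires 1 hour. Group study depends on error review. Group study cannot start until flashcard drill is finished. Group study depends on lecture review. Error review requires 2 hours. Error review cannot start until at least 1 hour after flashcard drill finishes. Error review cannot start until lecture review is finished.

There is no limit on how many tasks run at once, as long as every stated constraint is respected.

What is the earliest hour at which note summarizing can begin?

19

Lecture review has no prerequisites, so it starts at hour 0 and finishes at hour 8.
Textbook reading waits on its own release at hour 2, so it starts at hour 2 and finishes at 2 + 2 = hour 4.
For flashcard drill: textbook reading (finishes hour 4); lecture review (finishes hour 8). Taking the maximum gives a start of hour 8, and it finishes at 8 + 5 = hour 13.
Error review has to wait for flashcard drill (finishes hour 13, plus 1-hour gap → hour 14); lecture review (finishes hour 8). The latest of these is hour 14, so error review runs hour 14 to 14 + 2 = hour 16.
For group study: error review (finishes hour 16); flashcard drill (finishes hour 13); lecture review (finishes hour 8). Taking the maximum gives a start of hour 16, and it finishes at 16 + 1 = hour 17.
Note summarizing waits on group study (finishes hour 17, plus 2-hour gap → hour 19); lecture review (finishes hour 8); flashcard drill (finishes hour 13, plus 2-hour gap → hour 15). The latest of these is hour 19, which is the earliest note summarizing can start.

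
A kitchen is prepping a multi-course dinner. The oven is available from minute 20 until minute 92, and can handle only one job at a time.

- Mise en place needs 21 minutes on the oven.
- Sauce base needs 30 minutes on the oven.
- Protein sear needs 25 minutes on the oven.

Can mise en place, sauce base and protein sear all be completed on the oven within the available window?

No

The oven window is 92 − 20 = 72 minutes.
Running back to back, the jobs need 21 + 30 + 25 = 76 minutes on the oven.
Since 76 > 72, they cannot all fit.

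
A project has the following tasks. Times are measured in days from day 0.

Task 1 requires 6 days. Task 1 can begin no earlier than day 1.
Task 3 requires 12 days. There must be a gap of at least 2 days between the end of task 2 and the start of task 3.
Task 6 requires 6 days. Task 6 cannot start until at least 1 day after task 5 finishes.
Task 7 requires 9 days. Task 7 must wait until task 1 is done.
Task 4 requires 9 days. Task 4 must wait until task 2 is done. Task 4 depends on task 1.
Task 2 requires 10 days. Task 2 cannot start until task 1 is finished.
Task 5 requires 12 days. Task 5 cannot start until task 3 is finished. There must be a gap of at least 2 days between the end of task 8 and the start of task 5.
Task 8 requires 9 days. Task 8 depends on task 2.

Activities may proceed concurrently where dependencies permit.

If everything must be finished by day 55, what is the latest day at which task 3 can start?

Task 6 has no dependents, so it just needs to finish by day 55. Starting by 55 − 6 = day 49 achieves that.
Task 5 feeds into task 6 (must start by day 49, minus 1-day gap → day 48); so task 5 must finish by day 48 and therefore start by day 36.
Task 3 has to be done before task 5 (must start by day 36). That means finishing by day 36, i.e. starting by 36 − 12 = day 24.

24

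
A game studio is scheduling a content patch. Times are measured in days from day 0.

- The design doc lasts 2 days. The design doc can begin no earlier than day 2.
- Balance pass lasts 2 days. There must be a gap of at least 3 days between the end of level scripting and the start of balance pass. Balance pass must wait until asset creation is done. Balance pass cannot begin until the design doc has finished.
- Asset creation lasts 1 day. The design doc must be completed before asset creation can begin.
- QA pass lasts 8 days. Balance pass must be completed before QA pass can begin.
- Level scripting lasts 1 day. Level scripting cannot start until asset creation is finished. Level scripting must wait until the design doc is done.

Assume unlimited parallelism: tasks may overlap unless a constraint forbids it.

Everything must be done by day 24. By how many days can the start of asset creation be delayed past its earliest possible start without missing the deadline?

5

The design doc cannot begin until its own release at day 2. It runs from day 2 to 2 + 2 = day 4.
After the design doc (finishes day 4), asset creation can start at day 4 and finishes at day 5.

Working backward from the deadline:
QA pass must finish by day 24; it takes 8 days, so it must start by 24 − 8 = day 16.
Since QA pass (must start by day 16) depends on it, balance pass must finish by day 16. Backing off its 2-day duration gives a latest start of day 14.
Since balance pass (must start by day 14, minus 3-day gap → day 11) depends on it, level scripting must finish by day 11. Backing off its 1-day duration gives a latest start of day 10.
Asset creation feeds level scripting (must start by day 10); balance pass (must start by day 14). Taking the minimum, asset creation must finish by day 10 and start by 10 − 1 = day 9.
So asset creation can start as early as day 4 and as late as day 9, giving 9 − 4 = 5 days of slack.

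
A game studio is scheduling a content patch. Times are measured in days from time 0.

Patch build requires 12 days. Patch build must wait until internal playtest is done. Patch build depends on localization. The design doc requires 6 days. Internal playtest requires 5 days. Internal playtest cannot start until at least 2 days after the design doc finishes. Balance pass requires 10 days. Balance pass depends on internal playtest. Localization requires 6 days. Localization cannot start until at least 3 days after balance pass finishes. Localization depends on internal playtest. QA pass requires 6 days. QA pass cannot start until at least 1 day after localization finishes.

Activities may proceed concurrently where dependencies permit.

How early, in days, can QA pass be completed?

39

The design doc has no prerequisites, so it starts at day 0 and finishes at day 6.
Internal playtest cannot begin until the design doc (finishes day 6, plus 2-day gap → day 8). It runs from day 8 to 8 + 5 = day 13.
After internal playtest (finishes day 13), balance pass can start at day 13 and finishes at day 23.
For localization: balance pass (finishes day 23, plus 3-day gap → day 26); internal playtest (finishes day 13). Taking the maximum gives a start of day 26, and it finishes at 26 + 6 = day 32.
QA pass cannot begin until localization (finishes day 32, plus 1-day gap → day 33). It runs from day 33 to 33 + 6 = day 39.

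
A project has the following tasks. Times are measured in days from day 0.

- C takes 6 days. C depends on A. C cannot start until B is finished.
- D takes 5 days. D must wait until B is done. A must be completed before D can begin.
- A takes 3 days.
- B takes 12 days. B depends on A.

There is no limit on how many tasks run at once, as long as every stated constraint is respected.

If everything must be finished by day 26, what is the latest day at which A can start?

C has no dependents, so it just needs to finish by day 26. Starting by 26 − 6 = day 20 achieves that.
To finish by day 26, D (duration 5) must start no later than day 21.
B has several dependents: C (must start by day 20); D (must start by day 21). The earliest of those limits is day 20, so B must start by 20 − 12 = day 8.
For A: B (must start by day 8); C (must start by day 20); D (must start by day 21). The most restrictive is day 8; with a 3-day duration, A must start by day 5.

5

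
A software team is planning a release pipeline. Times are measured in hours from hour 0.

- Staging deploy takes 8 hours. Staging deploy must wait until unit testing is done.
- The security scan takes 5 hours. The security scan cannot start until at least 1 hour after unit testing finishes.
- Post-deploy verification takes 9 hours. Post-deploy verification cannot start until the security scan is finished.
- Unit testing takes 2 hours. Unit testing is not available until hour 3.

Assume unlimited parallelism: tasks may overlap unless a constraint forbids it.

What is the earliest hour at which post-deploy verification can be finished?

Unit testing cannot begin until its own release at hour 3. It runs from hour 3 to 3 + 2 = hour 5.
The security scan cannot begin until unit testing (finishes hour 5, plus 1-hour gap → hour 6). It runs from hour 6 to 6 + 5 = hour 11.
Post-deploy verification cannot begin until the security scan (finishes hour 11). It runs from hour 11 to 11 + 9 = hour 20.

20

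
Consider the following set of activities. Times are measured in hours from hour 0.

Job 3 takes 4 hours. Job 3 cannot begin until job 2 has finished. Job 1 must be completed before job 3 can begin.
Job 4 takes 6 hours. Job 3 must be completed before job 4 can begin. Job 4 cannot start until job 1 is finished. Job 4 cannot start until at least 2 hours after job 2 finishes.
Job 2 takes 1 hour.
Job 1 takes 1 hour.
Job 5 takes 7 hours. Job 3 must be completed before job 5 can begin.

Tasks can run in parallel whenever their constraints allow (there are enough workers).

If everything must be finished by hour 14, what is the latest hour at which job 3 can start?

Nothing follows job 4; the deadline of hour 14 is its only limit. It must start by 14 − 6 = hour 8.
Job 5 has no dependents, so it just needs to finish by hour 14. Starting by 14 − 7 = hour 7 achieves that.
For job 3: job 4 (must start by hour 8); job 5 (must start by hour 7). The most restrictive is hour 7; with a 4-hour duration, job 3 must start by hour 3.

3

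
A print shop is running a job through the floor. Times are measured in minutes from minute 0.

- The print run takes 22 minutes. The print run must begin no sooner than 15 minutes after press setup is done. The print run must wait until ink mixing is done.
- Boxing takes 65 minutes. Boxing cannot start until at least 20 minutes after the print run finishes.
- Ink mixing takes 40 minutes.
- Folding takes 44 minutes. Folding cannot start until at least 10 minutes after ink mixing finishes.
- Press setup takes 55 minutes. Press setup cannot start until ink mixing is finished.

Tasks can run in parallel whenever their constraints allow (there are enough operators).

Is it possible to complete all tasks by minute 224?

Yes

Ink mixing has no prerequisites, so it starts at minute 0 and finishes at minute 40.
Folding cannot begin until ink mixing (finishes minute 40, plus 10-minute gap → minute 50). It runs from minute 50 to 50 + 44 = minute 94.
Press setup cannot begin until ink mixing (finishes minute 40). It runs from minute 40 to 40 + 55 = minute 95.
The print run needs all of press setup (finishes minute 95, plus 15-minute gap → minute 110); ink mixing (finishes minute 40). That puts its earliest start at minute 110; it finishes at 110 + 22 = minute 132.
Boxing cannot begin until the print run (finishes minute 132, plus 20-minute gap → minute 152). It runs from minute 152 to 152 + 65 = minute 217.
Every task is finished by minute 217, which is no later than the deadline of 224, so the schedule is feasible.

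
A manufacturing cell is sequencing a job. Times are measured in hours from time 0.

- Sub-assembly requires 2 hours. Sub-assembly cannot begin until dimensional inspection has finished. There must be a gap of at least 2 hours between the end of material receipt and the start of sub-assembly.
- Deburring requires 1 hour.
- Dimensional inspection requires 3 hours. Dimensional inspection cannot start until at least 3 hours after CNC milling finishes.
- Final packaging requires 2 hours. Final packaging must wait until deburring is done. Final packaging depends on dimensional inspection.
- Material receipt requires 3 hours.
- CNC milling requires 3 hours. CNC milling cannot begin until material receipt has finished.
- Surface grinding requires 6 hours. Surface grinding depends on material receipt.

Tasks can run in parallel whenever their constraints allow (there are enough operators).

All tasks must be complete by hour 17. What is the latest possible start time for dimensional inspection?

12

Sub-assembly must finish by hour 17; it takes 2 hours, so it must start by 17 − 2 = hour 15.
Nothing follows final packaging; the deadline of hour 17 is its only limit. It must start by 17 − 2 = hour 15.
Dimensional inspection feeds sub-assembly (must start by hour 15); final packaging (must start by hour 15). Taking the minimum, dimensional inspection must finish by hour 15 and start by 15 − 3 = hour 12.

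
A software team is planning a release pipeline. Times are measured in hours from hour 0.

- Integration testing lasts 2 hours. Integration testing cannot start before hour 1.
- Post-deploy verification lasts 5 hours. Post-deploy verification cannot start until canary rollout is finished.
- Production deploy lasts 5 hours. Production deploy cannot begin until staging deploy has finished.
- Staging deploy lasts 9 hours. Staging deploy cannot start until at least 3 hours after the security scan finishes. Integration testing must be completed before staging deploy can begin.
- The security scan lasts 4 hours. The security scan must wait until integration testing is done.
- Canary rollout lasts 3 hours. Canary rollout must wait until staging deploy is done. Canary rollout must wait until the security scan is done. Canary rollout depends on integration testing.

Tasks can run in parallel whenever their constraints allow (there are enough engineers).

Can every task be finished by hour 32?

Integration testing waits on its own release at hour 1, so it starts at hour 1 and finishes at 1 + 2 = hour 3.
The security scan cannot begin until integration testing (finishes hour 3). It runs from hour 3 to 3 + 4 = hour 7.
Staging deploy has to wait for the security scan (finishes hour 7, plus 3-hour gap → hour 10); integration testing (finishes hour 3). The latest of these is hour 10, so staging deploy runs hour 10 to 10 + 9 = hour 19.
Production deploy waits on staging deploy (finishes hour 19), so it starts at hour 19 and finishes at 19 + 5 = hour 24.
Canary rollout has to wait for staging deploy (finishes hour 19); the security scan (finishes hour 7); integration testing (finishes hour 3). The latest of these is hour 19, so canary rollout runs hour 19 to 19 + 3 = hour 22.
Post-deploy verification cannot begin until canary rollout (finishes hour 22). It runs from hour 22 to 22 + 5 = hour 27.
Every task is finished by hour 27, which is no later than the deadline of 32, so the schedule is feasible.

Yes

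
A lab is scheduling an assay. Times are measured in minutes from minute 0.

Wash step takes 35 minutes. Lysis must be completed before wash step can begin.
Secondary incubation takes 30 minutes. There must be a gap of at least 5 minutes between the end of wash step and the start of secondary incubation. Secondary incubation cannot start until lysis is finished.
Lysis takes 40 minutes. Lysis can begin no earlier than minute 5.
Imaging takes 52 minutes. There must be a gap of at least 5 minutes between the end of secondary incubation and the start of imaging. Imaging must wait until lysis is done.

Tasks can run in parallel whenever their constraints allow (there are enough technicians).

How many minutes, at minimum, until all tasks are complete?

172

After its own release at minute 5, lysis can start at minute 5 and finishes at minute 45.
After lysis (finishes minute 45), wash step can start at minute 45 and finishes at minute 80.
Secondary incubation needs all of wash step (finishes minute 80, plus 5-minute gap → minute 85); lysis (finishes minute 45). That puts its earliest start at minute 85; it finishes at 85 + 30 = minute 115.
Imaging needs all of secondary incubation (finishes minute 115, plus 5-minute gap → minute 120); lysis (finishes minute 45). That puts its earliest start at minute 120; it finishes at 120 + 52 = minute 172.
All tasks are finished once the last one completes. Finish times: Lysis at 45, Wash step at 80, Secondary incubation at 115, Imaging at 172. The latest is minute 172.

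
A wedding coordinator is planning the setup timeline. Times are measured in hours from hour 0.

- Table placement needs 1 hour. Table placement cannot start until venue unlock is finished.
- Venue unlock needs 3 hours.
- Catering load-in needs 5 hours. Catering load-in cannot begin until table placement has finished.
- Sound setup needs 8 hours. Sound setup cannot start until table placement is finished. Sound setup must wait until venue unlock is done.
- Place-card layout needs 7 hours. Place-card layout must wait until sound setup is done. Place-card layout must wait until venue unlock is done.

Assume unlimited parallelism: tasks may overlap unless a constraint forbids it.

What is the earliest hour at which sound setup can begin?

4

Venue unlock can start immediately at hour 0; it finishes at hour 3.
Table placement cannot begin until venue unlock (finishes hour 3). It runs from hour 3 to 3 + 1 = hour 4.
Sound setup waits on table placement (finishes hour 4); venue unlock (finishes hour 3). The latest of these is hour 4, which is the earliest sound setup can start.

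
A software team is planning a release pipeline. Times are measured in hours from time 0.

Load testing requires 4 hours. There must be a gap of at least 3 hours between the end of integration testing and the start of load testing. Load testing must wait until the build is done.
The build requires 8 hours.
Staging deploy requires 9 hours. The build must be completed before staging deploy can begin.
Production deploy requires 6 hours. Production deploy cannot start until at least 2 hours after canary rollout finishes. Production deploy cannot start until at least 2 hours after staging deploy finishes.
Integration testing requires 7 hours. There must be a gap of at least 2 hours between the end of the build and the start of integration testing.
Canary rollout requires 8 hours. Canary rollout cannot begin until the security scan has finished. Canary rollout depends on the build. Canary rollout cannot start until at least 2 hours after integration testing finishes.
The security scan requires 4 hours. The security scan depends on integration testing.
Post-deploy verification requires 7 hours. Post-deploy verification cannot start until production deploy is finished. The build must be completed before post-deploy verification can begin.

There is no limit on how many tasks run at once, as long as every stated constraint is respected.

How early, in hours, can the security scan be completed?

21

The build has no prerequisites, so it starts at hour 0 and finishes at hour 8.
After the build (finishes hour 8, plus 2-hour gap → hour 10), integration testing can start at hour 10 and finishes at hour 17.
The security scan cannot begin until integration testing (finishes hour 17). It runs from hour 17 to 17 + 4 = hour 21.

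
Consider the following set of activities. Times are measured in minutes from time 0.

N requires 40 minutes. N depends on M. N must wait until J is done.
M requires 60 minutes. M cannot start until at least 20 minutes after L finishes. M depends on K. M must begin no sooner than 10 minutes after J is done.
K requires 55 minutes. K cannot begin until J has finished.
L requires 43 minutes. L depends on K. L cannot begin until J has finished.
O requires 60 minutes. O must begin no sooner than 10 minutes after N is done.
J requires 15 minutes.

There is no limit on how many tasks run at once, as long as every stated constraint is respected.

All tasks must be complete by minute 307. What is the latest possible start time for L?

To finish by minute 307, O (duration 60) must start no later than minute 247.
N has to be done before O (must start by minute 247, minus 10-minute gap → minute 237). That means finishing by minute 237, i.e. starting by 237 − 40 = minute 197.
M must finish before N (must start by minute 197). With a 60-minute duration, M must start by 197 − 60 = minute 137.
L has to be done before M (must start by minute 137, minus 20-minute gap → minute 117). That means finishing by minute 117, i.e. starting by 117 − 43 = minute 74.

74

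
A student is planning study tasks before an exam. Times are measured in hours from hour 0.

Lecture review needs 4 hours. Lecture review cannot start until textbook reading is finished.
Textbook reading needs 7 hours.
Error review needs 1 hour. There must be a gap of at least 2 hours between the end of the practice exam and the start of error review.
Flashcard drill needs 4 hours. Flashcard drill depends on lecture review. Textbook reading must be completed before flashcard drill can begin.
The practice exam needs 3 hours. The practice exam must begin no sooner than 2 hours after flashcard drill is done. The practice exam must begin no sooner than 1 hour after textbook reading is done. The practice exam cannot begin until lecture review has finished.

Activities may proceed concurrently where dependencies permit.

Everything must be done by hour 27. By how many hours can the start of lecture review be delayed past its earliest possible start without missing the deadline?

Nothing blocks textbook reading, so it runs from hour 0 to hour 7.
After textbook reading (finishes hour 7), lecture review can start at hour 7 and finishes at hour 11.

Working backward from the deadline:
To finish by hour 27, error review (duration 1) must start no later than hour 26.
The practice exam must finish before error review (must start by hour 26, minus 2-hour gap → hour 24). With a 3-hour duration, the practice exam must start by 24 − 3 = hour 21.
Since the practice exam (must start by hour 21, minus 2-hour gap → hour 19) depends on it, flashcard drill must finish by hour 19. Backing off its 4-hour duration gives a latest start of hour 15.
Lecture review has several dependents: flashcard drill (must start by hour 15); the practice exam (must start by hour 21). The earliest of those limits is hour 15, so lecture review must start by 15 − 4 = hour 11.
So lecture review can start as early as hour 7 and as late as hour 11, giving 11 − 7 = 4 hours of slack.

4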